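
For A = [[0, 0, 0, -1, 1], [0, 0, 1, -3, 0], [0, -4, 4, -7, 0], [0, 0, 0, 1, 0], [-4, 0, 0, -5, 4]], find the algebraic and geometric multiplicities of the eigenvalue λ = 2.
algebraic multiplicity 4, geometric multiplicity 2

The characteristic polynomial is (x - 2)^4(x - 1), so the factor x - 2 appears with exponent 4: the algebraic multiplicity is 4.

rank(A - 2I) = 3, so the eigenspace has dimension 5 - 3 = 2: the geometric multiplicity is 2.

Since 2 < 4, A is not diagonalizable.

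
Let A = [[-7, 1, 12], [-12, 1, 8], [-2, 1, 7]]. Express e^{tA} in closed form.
A has Jordan form J = [[-5, 0, 0], [0, 3, 1], [0, 0, 3]] with A = PJP^{-1}, so e^{tA} = P e^{tJ} P^{-1}.

For a Jordan block J_k(λ), e^{tJ_k(λ)} = e^{λt} · (I + tN + t^2 N^2/2! + ... + t^{k-1} N^{k-1}/(k-1)!) where N is the nilpotent superdiagonal part.

Assembling the blocks and conjugating back gives the entries of e^{tA} as shown above.

e^{tA} = [[(-2*t*e^{8*t} + 1)*e^{-5*t}, t*e^{3*t}, ((4*t + 1)*e^{8*t} - 1)*e^{-5*t}], [2*((2*t - 1)*e^{8*t} + 1)*e^{-5*t}, (1 - 2*t)*e^{3*t}, 2*((1 - 4*t)*e^{8*t} - 1)*e^{-5*t}], [-2*t*e^{3*t}, t*e^{3*t}, (4*t + 1)*e^{3*t}]]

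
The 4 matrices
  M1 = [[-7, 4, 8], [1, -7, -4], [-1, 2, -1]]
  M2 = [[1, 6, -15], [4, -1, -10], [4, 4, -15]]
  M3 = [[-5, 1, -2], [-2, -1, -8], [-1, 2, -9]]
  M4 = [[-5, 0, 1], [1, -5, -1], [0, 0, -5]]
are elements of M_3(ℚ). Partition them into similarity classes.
2 classes: {M1, M2}, {M3, M4}

Characteristic polynomials: χ_{M1} = (x + 5)^3, χ_{M2} = (x + 5)^3, χ_{M3} = (x + 5)^3, χ_{M4} = (x + 5)^3.

{M1, M2}: invariant factors x + 5, (x + 5)^2.

{M3, M4}: invariant factors (x + 5)^3.

Matrices are similar if and only if their invariant-factor lists agree; the partition into similarity classes is {M1, M2}, {M3, M4}.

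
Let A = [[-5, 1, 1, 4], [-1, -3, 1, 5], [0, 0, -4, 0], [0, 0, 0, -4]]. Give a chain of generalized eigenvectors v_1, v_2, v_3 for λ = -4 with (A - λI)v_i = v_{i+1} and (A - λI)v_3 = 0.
We seek v_1 ∈ ker((A + 4I)^3) \ ker((A + 4I)^2), then set v_{i+1} = (A + 4I) v_i.

One such chain is v_1 = [[2, 0, -2, 1]]^T, v_2 = [[0, 1, 0, 0]]^T, v_3 = [[1, 1, 0, 0]]^T. Check: (A + 4I) v_3 = [[0, 0, 0, 0]]^T = 0.

v_1 = [[2, 0, -2, 1]]^T, v_2 = [[0, 1, 0, 0]]^T, v_3 = [[1, 1, 0, 0]]^T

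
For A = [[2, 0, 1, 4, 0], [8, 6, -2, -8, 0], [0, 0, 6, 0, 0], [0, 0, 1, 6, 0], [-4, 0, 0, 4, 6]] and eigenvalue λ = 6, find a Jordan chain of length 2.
v_1 = [[0, 2, 1, 0, 0]]^T, v_2 = [[1, -2, 0, 1, 0]]^T

We seek v_1 ∈ ker((A - 6I)^2) \ ker(A - 6I), then set v_{i+1} = (A - 6I) v_i.

One such chain is v_1 = [[0, 2, 1, 0, 0]]^T, v_2 = [[1, -2, 0, 1, 0]]^T. Check: (A - 6I) v_2 = [[0, 0, 0, 0, 0]]^T = 0.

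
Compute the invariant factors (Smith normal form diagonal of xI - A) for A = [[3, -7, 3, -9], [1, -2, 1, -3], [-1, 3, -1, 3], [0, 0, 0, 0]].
x, x^3

The Jordan structure of A has elementary divisors x^3, x. Arranging the block sizes at each eigenvalue in decreasing order and taking row products gives the invariant factors.

Invariant factors (smallest first, each dividing the next): x, x^3.

Check: the last factor x^3 is the minimal polynomial, and the product x^4 is the characteristic polynomial.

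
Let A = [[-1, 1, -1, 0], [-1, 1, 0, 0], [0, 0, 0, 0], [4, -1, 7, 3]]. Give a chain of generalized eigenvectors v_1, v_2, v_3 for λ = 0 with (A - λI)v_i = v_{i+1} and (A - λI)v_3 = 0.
We seek v_1 ∈ ker(A^3) \ ker(A^2), then set v_{i+1} = A v_i.

One such chain is v_1 = [[-2, 1, 1, 0]]^T, v_2 = [[2, 3, 0, -2]]^T, v_3 = [[1, 1, 0, -1]]^T. Check: A v_3 = [[0, 0, 0, 0]]^T = 0.

v_1 = [[-2, 1, 1, 0]]^T, v_2 = [[2, 3, 0, -2]]^T, v_3 = [[1, 1, 0, -1]]^T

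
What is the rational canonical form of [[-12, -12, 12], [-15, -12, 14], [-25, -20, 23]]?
The invariant factors of A (the non-unit diagonal entries of the Smith normal form of xI - A over ℚ[x]) are (x - 3)(x + 2)^2, each dividing the next. The characteristic polynomial is their product, (x - 3)(x + 2)^2.

The rational canonical form is the block-diagonal matrix of companion matrices C(f_i):
R = [[0, 0, 12], [1, 0, 8], [0, 1, -1]].

R = [[0, 0, 12], [1, 0, 8], [0, 1, -1]]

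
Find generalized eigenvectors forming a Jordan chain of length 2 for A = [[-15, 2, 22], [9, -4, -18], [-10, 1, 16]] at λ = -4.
v_1 = [[4, 1, 2]]^T, v_2 = [[2, 0, 1]]^T

We seek v_1 ∈ ker((A + 4I)^2) \ ker(A + 4I), then set v_{i+1} = (A + 4I) v_i.

One such chain is v_1 = [[4, 1, 2]]^T, v_2 = [[2, 0, 1]]^T. Check: (A + 4I) v_2 = [[0, 0, 0]]^T = 0.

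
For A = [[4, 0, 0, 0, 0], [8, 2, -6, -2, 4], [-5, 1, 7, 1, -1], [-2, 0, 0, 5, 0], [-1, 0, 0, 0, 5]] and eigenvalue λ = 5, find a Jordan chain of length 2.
We seek v_1 ∈ ker((A - 5I)^2) \ ker(A - 5I), then set v_{i+1} = (A - 5I) v_i.

One such chain is v_1 = [[0, -4, 2, 1, 0]]^T, v_2 = [[0, -2, 1, 0, 0]]^T. Check: (A - 5I) v_2 = [[0, 0, 0, 0, 0]]^T = 0.

v_1 = [[0, -4, 2, 1, 0]]^T, v_2 = [[0, -2, 1, 0, 0]]^T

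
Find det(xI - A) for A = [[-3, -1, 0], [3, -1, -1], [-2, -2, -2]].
xI - A = [[x + 3, 1, 0], [-3, x + 1, 1], [2, 2, x + 2]].

Expanding det(xI - A) along the first row:
det(xI - A) = + (x + 3)·det([[x + 1, 1], [2, x + 2]]) - (1)·det([[-3, 1], [2, x + 2]]) + (0)·det([[-3, x + 1], [2, 2]]).

Evaluating gives χ_A(x) = x^3 + 6x^2 + 12x + 8 = (x + 2)^3.

χ_A(x) = (x + 2)^3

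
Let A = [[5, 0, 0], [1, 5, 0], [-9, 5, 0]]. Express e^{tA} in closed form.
A has Jordan form J = [[0, 0, 0], [0, 5, 1], [0, 0, 5]] with A = PJP^{-1}, so e^{tA} = P e^{tJ} P^{-1}.

For a Jordan block J_k(λ), e^{tJ_k(λ)} = e^{λt} · (I + tN + t^2 N^2/2! + ... + t^{k-1} N^{k-1}/(k-1)!) where N is the nilpotent superdiagonal part.

Assembling the blocks and conjugating back gives the entries of e^{tA} as shown above.

e^{tA} = [[e^{5*t}, 0, 0], [t*e^{5*t}, e^{5*t}, 0], [t*e^{5*t} - 2*e^{5*t} + 2, e^{5*t} - 1, 1]]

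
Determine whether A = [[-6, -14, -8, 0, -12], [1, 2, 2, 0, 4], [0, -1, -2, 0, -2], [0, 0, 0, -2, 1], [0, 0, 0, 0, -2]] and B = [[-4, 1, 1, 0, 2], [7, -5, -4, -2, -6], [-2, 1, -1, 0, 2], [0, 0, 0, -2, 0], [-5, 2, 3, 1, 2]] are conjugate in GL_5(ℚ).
Two matrices over a field are similar if and only if they have the same invariant factors.

Both A and B have characteristic polynomial (x + 2)^5 and minimal polynomial (x + 2)^3. Computing further, both have invariant factors (x + 2)^2, (x + 2)^3. Hence A and B are similar.

Yes.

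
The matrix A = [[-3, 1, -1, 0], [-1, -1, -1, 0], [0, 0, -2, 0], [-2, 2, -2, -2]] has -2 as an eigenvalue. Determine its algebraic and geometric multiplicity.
The characteristic polynomial is (x + 2)^4, so the factor x + 2 appears with exponent 4: the algebraic multiplicity is 4.

rank(A + 2I) = 1, so the eigenspace has dimension 4 - 1 = 3: the geometric multiplicity is 3.

Since 3 < 4, A is not diagonalizable.

algebraic multiplicity 4, geometric multiplicity 3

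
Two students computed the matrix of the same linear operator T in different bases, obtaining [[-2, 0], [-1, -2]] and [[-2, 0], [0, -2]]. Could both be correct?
Both have characteristic polynomial (x + 2)^2, but the minimal polynomial of A is (x + 2)^2 while the minimal polynomial of B is x + 2. The minimal polynomial is a similarity invariant, so A and B are not similar.

No.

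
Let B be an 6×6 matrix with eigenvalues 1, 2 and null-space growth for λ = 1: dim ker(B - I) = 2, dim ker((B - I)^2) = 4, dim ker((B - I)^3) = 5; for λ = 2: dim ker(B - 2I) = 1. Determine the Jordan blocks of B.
λ = 1: successive nullity increments [2, 2, 1] count blocks of size ≥ k; block sizes are [3, 2].
λ = 2: successive nullity increments [1] count blocks of size ≥ k; block sizes are [1].

Jordan blocks: (1, 3), (1, 2), (2, 1)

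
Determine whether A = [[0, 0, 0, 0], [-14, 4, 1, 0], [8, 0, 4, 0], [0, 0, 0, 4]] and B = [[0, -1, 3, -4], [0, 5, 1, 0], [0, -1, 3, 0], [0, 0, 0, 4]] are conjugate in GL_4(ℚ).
Two matrices over a field are similar if and only if they have the same invariant factors.

Both A and B have characteristic polynomial x(x - 4)^3 and minimal polynomial x(x - 4)^2. Computing further, both have invariant factors x - 4, x(x - 4)^2. Hence A and B are similar.

Yes.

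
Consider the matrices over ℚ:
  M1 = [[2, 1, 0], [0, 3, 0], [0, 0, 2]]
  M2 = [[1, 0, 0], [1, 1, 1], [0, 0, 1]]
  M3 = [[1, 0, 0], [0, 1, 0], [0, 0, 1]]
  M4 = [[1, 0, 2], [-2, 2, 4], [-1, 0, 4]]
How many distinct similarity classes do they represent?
3 classes: {M1, M4}, {M2}, {M3}

Characteristic polynomials: χ_{M1} = (x - 3)(x - 2)^2, χ_{M2} = (x - 1)^3, χ_{M3} = (x - 1)^3, χ_{M4} = (x - 3)(x - 2)^2.

{M1, M4}: invariant factors x - 2, (x - 3)(x - 2).

{M2}: invariant factors x - 1, (x - 1)^2.

{M3}: invariant factors x - 1, x - 1, x - 1.

Matrices are similar if and only if their invariant-factor lists agree; the partition into similarity classes is {M1, M4}, {M2}, {M3}.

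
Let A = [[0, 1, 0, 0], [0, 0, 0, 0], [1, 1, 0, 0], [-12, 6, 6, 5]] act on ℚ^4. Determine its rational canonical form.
The invariant factors of A (the non-unit diagonal entries of the Smith normal form of xI - A over ℚ[x]) are x^3(x - 5), each dividing the next. The characteristic polynomial is their product, x^3(x - 5).

The rational canonical form is the block-diagonal matrix of companion matrices C(f_i):
R = [[0, 0, 0, 0], [1, 0, 0, 0], [0, 1, 0, 0], [0, 0, 1, 5]].

R = [[0, 0, 0, 0], [1, 0, 0, 0], [0, 1, 0, 0], [0, 0, 1, 5]]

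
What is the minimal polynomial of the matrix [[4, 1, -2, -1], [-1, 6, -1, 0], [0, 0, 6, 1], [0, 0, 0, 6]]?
m_A(x) = (x - 6)^2(x - 5)^2

The characteristic polynomial factors as (x - 6)^2(x - 5)^2. The minimal polynomial is ∏(x - λ)^{k_λ} where k_λ is the size of the largest Jordan block at λ.

For λ = 5: rank(A - 5I) = 3, and the largest Jordan block has size 2 (the smallest k with rank((A - 5I)^k) = rank((A - 5I)^(k+1))).
For λ = 6: rank(A - 6I) = 3, and the largest Jordan block has size 2 (the smallest k with rank((A - 6I)^k) = rank((A - 6I)^(k+1))).

So m_A(x) = (x - 6)^2(x - 5)^2.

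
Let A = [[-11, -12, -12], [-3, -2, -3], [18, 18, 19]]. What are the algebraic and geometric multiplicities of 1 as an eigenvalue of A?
algebraic multiplicity 2, geometric multiplicity 2

The characteristic polynomial is (x - 4)(x - 1)^2, so the factor x - 1 appears with exponent 2: the algebraic multiplicity is 2.

rank(A - I) = 1, so the eigenspace has dimension 3 - 1 = 2: the geometric multiplicity is 2.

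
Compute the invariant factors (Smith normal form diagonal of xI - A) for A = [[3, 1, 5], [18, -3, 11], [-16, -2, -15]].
(x + 5)^3

The Jordan structure of A has elementary divisors (x + 5)^3. Arranging the block sizes at each eigenvalue in decreasing order and taking row products gives the invariant factors.

Invariant factors (smallest first, each dividing the next): (x + 5)^3.

Check: the last factor (x + 5)^3 is the minimal polynomial, and the product (x + 5)^3 is the characteristic polynomial.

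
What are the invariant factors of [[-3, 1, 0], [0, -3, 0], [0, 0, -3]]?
The Jordan structure of A has elementary divisors (x + 3)^2, (x + 3). Arranging the block sizes at each eigenvalue in decreasing order and taking row products gives the invariant factors.

Invariant factors (smallest first, each dividing the next): x + 3, (x + 3)^2.

Check: the last factor (x + 3)^2 is the minimal polynomial, and the product (x + 3)^3 is the characteristic polynomial.

x + 3, (x + 3)^2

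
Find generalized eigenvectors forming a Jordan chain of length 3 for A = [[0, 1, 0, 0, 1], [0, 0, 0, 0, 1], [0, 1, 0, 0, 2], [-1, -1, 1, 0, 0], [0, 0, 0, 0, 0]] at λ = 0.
v_1 = [[-1, -1, -2, 1, 1]]^T, v_2 = [[0, 1, 1, 0, 0]]^T, v_3 = [[1, 0, 1, 0, 0]]^T

We seek v_1 ∈ ker(A^3) \ ker(A^2), then set v_{i+1} = A v_i.

One such chain is v_1 = [[-1, -1, -2, 1, 1]]^T, v_2 = [[0, 1, 1, 0, 0]]^T, v_3 = [[1, 0, 1, 0, 0]]^T. Check: A v_3 = [[0, 0, 0, 0, 0]]^T = 0.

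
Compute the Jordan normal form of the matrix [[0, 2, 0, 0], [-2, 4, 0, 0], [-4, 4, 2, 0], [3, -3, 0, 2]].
The characteristic polynomial is det(xI - A) = (x - 2)^4, so the eigenvalues are 2 (algebraic multiplicity 4).

For λ = 2: rank(A - 2I) = 1, rank((A - 2I)^2) = 0. The eigenspace has dimension 4 - 1 = 3, so there are 3 Jordan blocks; the rank sequence gives block sizes [2, 1, 1].

Assembling the blocks gives the Jordan form J above.

J = [[2, 1, 0, 0], [0, 2, 0, 0], [0, 0, 2, 0], [0, 0, 0, 2]]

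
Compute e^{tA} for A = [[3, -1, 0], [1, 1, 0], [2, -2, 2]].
e^{tA} = [[(t + 1)*e^{2*t}, -t*e^{2*t}, 0], [t*e^{2*t}, (1 - t)*e^{2*t}, 0], [2*t*e^{2*t}, -2*t*e^{2*t}, e^{2*t}]]

A has Jordan form J = [[2, 1, 0], [0, 2, 0], [0, 0, 2]] with A = PJP^{-1}, so e^{tA} = P e^{tJ} P^{-1}.

For a Jordan block J_k(λ), e^{tJ_k(λ)} = e^{λt} · (I + tN + t^2 N^2/2! + ... + t^{k-1} N^{k-1}/(k-1)!) where N is the nilpotent superdiagonal part.

Assembling the blocks and conjugating back gives the entries of e^{tA} as shown above.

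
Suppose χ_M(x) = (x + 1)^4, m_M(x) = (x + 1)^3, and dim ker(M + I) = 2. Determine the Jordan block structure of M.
λ = -1: algebraic multiplicity 4 (exponent in χ_M), largest block size 3 (exponent in m_M), 2 blocks (geometric multiplicity). These force block sizes [3, 1].

Jordan blocks: (-1, 3), (-1, 1)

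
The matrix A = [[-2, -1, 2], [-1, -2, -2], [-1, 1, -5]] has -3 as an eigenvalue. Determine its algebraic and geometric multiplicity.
algebraic multiplicity 3, geometric multiplicity 2

The characteristic polynomial is (x + 3)^3, so the factor x + 3 appears with exponent 3: the algebraic multiplicity is 3.

rank(A + 3I) = 1, so the eigenspace has dimension 3 - 1 = 2: the geometric multiplicity is 2.

Since 2 < 3, A is not diagonalizable.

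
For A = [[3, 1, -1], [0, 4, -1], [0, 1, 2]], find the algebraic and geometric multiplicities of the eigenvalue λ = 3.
algebraic multiplicity 3, geometric multiplicity 2

The characteristic polynomial is (x - 3)^3, so the factor x - 3 appears with exponent 3: the algebraic multiplicity is 3.

rank(A - 3I) = 1, so the eigenspace has dimension 3 - 1 = 2: the geometric multiplicity is 2.

Since 2 < 3, A is not diagonalizable.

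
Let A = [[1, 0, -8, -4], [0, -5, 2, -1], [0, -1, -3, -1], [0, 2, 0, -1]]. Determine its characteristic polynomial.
χ_A(x) = (x - 1)(x + 3)^3

xI - A = [[x - 1, 0, 8, 4], [0, x + 5, -2, 1], [0, 1, x + 3, 1], [0, -2, 0, x + 1]].

Expanding det(xI - A) along the first row:
det(xI - A) = + (x - 1)·det([[x + 5, -2, 1], [1, x + 3, 1], [-2, 0, x + 1]]) - (0)·det([[0, -2, 1], [0, x + 3, 1], [0, 0, x + 1]]) + (8)·det([[0, x + 5, 1], [0, 1, 1], [0, -2, x + 1]]) - (4)·det([[0, x + 5, -2], [0, 1, x + 3], [0, -2, 0]]).

Evaluating gives χ_A(x) = x^4 + 8x^3 + 18x^2 - 27 = (x - 1)(x + 3)^3.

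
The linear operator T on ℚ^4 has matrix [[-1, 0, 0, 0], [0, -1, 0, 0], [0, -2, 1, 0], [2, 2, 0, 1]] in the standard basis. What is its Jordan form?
The characteristic polynomial is det(xI - A) = (x - 1)^2(x + 1)^2, so the eigenvalues are -1 (algebraic multiplicity 2), 1 (algebraic multiplicity 2).

For λ = -1: rank(A + I) = 2. The eigenspace has dimension 4 - 2 = 2, so there are 2 Jordan blocks; the rank sequence gives block sizes [1, 1].

For λ = 1: rank(A - I) = 2. The eigenspace has dimension 4 - 2 = 2, so there are 2 Jordan blocks; the rank sequence gives block sizes [1, 1].

Assembling the blocks gives the Jordan form J above.

J = [[-1, 0, 0, 0], [0, -1, 0, 0], [0, 0, 1, 0], [0, 0, 0, 1]]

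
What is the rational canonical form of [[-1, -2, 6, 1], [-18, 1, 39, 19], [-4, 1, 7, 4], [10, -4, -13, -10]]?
The invariant factors of A (the non-unit diagonal entries of the Smith normal form of xI - A over ℚ[x]) are (x + 3)(x^3 - 4x - 5), each dividing the next. The characteristic polynomial is their product, (x + 3)(x^3 - 4x - 5).

The rational canonical form is the block-diagonal matrix of companion matrices C(f_i):
R = [[0, 0, 0, 15], [1, 0, 0, 17], [0, 1, 0, 4], [0, 0, 1, -3]].

Note the characteristic polynomial does not split into linear factors over ℚ, so A has no Jordan form over ℚ; the rational canonical form exists over any field.

R = [[0, 0, 0, 15], [1, 0, 0, 17], [0, 1, 0, 4], [0, 0, 1, -3]]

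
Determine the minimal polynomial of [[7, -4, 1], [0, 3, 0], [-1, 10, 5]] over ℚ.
The characteristic polynomial factors as (x - 6)^2(x - 3). The minimal polynomial is ∏(x - λ)^{k_λ} where k_λ is the size of the largest Jordan block at λ.

For λ = 3: rank(A - 3I) = 2, and the largest Jordan block has size 1 (the smallest k with rank((A - 3I)^k) = rank((A - 3I)^(k+1))).
For λ = 6: rank(A - 6I) = 2, and the largest Jordan block has size 2 (the smallest k with rank((A - 6I)^k) = rank((A - 6I)^(k+1))).

So m_A(x) = (x - 6)^2(x - 3).

m_A(x) = (x - 6)^2(x - 3)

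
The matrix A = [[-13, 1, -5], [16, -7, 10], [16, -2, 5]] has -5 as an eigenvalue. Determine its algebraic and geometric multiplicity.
algebraic multiplicity 3, geometric multiplicity 2

The characteristic polynomial is (x + 5)^3, so the factor x + 5 appears with exponent 3: the algebraic multiplicity is 3.

rank(A + 5I) = 1, so the eigenspace has dimension 3 - 1 = 2: the geometric multiplicity is 2.

Since 2 < 3, A is not diagonalizable.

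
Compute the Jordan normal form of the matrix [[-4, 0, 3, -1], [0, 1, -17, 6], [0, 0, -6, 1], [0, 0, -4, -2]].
The characteristic polynomial is det(xI - A) = (x - 1)(x + 4)^3, so the eigenvalues are -4 (algebraic multiplicity 3), 1 (algebraic multiplicity 1).

For λ = -4: rank(A + 4I) = 3, rank((A + 4I)^2) = 2, rank((A + 4I)^3) = 1. The eigenspace has dimension 4 - 3 = 1, so there is 1 Jordan block; the rank sequence gives block sizes [3].

For λ = 1: algebraic multiplicity 1 gives one 1×1 block.

Assembling the blocks gives the Jordan form J above.

J = [[-4, 1, 0, 0], [0, -4, 1, 0], [0, 0, -4, 0], [0, 0, 0, 1]]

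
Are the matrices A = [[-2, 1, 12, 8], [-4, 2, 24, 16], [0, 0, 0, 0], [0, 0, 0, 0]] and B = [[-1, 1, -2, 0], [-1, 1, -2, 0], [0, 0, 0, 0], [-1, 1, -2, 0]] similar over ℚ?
Yes.

Two matrices over a field are similar if and only if they have the same invariant factors.

Both A and B have characteristic polynomial x^4 and minimal polynomial x^2. Computing further, both have invariant factors x, x, x^2. Hence A and B are similar.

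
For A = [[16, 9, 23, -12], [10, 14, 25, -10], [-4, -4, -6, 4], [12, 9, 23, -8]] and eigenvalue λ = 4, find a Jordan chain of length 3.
v_1 = [[-2, -3, 1, -2]]^T, v_2 = [[-4, -5, 2, -4]]^T, v_3 = [[1, 0, 0, 1]]^T

We seek v_1 ∈ ker((A - 4I)^3) \ ker((A - 4I)^2), then set v_{i+1} = (A - 4I) v_i.

One such chain is v_1 = [[-2, -3, 1, -2]]^T, v_2 = [[-4, -5, 2, -4]]^T, v_3 = [[1, 0, 0, 1]]^T. Check: (A - 4I) v_3 = [[0, 0, 0, 0]]^T = 0.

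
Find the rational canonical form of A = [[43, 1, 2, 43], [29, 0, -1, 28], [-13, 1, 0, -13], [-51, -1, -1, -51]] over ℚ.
R = [[0, 0, 0, 72], [1, 0, 0, 30], [0, 1, 0, -13], [0, 0, 1, -8]]

The invariant factors of A (the non-unit diagonal entries of the Smith normal form of xI - A over ℚ[x]) are (x - 2)(x + 3)^2(x + 4), each dividing the next. The characteristic polynomial is their product, (x - 2)(x + 3)^2(x + 4).

The rational canonical form is the block-diagonal matrix of companion matrices C(f_i):
R = [[0, 0, 0, 72], [1, 0, 0, 30], [0, 1, 0, -13], [0, 0, 1, -8]].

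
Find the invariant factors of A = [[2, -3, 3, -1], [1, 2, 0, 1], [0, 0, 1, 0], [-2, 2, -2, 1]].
The Jordan structure of A has elementary divisors (x - 1)^3, (x - 3). Arranging the block sizes at each eigenvalue in decreasing order and taking row products gives the invariant factors.

Invariant factors (smallest first, each dividing the next): (x - 3)(x - 1)^3.

Check: the last factor (x - 3)(x - 1)^3 is the minimal polynomial, and the product (x - 3)(x - 1)^3 is the characteristic polynomial.

(x - 3)(x - 1)^3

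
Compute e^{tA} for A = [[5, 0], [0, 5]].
A has Jordan form J = [[5, 0], [0, 5]] with A = PJP^{-1}, so e^{tA} = P e^{tJ} P^{-1}.

For a Jordan block J_k(λ), e^{tJ_k(λ)} = e^{λt} · (I + tN + t^2 N^2/2! + ... + t^{k-1} N^{k-1}/(k-1)!) where N is the nilpotent superdiagonal part.

Assembling the blocks and conjugating back gives the entries of e^{tA} as shown above.

e^{tA} = [[e^{5*t}, 0], [0, e^{5*t}]]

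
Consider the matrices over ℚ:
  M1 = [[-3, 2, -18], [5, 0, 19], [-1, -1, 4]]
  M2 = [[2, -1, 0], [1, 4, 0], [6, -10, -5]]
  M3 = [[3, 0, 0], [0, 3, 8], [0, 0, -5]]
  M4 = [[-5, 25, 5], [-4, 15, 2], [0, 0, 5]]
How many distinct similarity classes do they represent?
3 classes: {M1, M2}, {M3}, {M4}

Characteristic polynomials: χ_{M1} = (x - 3)^2(x + 5), χ_{M2} = (x - 3)^2(x + 5), χ_{M3} = (x - 3)^2(x + 5), χ_{M4} = (x - 5)^3.

{M1, M2}: invariant factors (x - 3)^2(x + 5).

{M3}: invariant factors x - 3, (x - 3)(x + 5).

{M4}: invariant factors x - 5, (x - 5)^2.

Matrices are similar if and only if their invariant-factor lists agree; the partition into similarity classes is {M1, M2}, {M3}, {M4}.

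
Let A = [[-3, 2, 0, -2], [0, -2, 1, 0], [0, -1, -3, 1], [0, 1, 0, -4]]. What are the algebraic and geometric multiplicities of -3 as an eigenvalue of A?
The characteristic polynomial is (x + 3)^4, so the factor x + 3 appears with exponent 4: the algebraic multiplicity is 4.

rank(A + 3I) = 2, so the eigenspace has dimension 4 - 2 = 2: the geometric multiplicity is 2.

Since 2 < 4, A is not diagonalizable.

algebraic multiplicity 4, geometric multiplicity 2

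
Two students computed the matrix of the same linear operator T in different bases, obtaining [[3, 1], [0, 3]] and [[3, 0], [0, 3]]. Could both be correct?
Both have characteristic polynomial (x - 3)^2, but the minimal polynomial of A is (x - 3)^2 while the minimal polynomial of B is x - 3. The minimal polynomial is a similarity invariant, so A and B are not similar.

No.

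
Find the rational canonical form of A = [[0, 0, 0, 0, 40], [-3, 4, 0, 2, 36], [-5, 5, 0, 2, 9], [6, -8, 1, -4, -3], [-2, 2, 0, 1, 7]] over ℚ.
R = [[0, 0, 0, 0, 40], [1, 0, 0, 0, -18], [0, 1, 0, 0, -3], [0, 0, 1, 0, -9], [0, 0, 0, 1, 7]]

The invariant factors of A (the non-unit diagonal entries of the Smith normal form of xI - A over ℚ[x]) are (x - 5)(x - 2)(x^3 - x - 4), each dividing the next. The characteristic polynomial is their product, (x - 5)(x - 2)(x^3 - x - 4).

The rational canonical form is the block-diagonal matrix of companion matrices C(f_i):
R = [[0, 0, 0, 0, 40], [1, 0, 0, 0, -18], [0, 1, 0, 0, -3], [0, 0, 1, 0, -9], [0, 0, 0, 1, 7]].

Note the characteristic polynomial does not split into linear factors over ℚ, so A has no Jordan form over ℚ; the rational canonical form exists over any field.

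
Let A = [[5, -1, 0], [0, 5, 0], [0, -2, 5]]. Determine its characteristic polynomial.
xI - A = [[x - 5, 1, 0], [0, x - 5, 0], [0, 2, x - 5]].

Expanding det(xI - A) along the first row:
det(xI - A) = + (x - 5)·det([[x - 5, 0], [2, x - 5]]) - (1)·det([[0, 0], [0, x - 5]]) + (0)·det([[0, x - 5], [0, 2]]).

Evaluating gives χ_A(x) = x^3 - 15x^2 + 75x - 125 = (x - 5)^3.

χ_A(x) = (x - 5)^3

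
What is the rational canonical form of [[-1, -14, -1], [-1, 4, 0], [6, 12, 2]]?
The invariant factors of A (the non-unit diagonal entries of the Smith normal form of xI - A over ℚ[x]) are x(x - 6)(x + 1), each dividing the next. The characteristic polynomial is their product, x(x - 6)(x + 1).

The rational canonical form is the block-diagonal matrix of companion matrices C(f_i):
R = [[0, 0, 0], [1, 0, 6], [0, 1, 5]].

R = [[0, 0, 0], [1, 0, 6], [0, 1, 5]]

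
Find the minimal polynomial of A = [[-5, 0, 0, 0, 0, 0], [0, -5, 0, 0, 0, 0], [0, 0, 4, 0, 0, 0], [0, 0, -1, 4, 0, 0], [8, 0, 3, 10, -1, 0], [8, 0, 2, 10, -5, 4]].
m_A(x) = (x - 4)^2(x + 1)(x + 5)

The characteristic polynomial factors as (x - 4)^3(x + 1)(x + 5)^2. The minimal polynomial is ∏(x - λ)^{k_λ} where k_λ is the size of the largest Jordan block at λ.

For λ = -5: rank(A + 5I) = 4, and the largest Jordan block has size 1 (the smallest k with rank((A + 5I)^k) = rank((A + 5I)^(k+1))).
For λ = -1: rank(A + I) = 5, and the largest Jordan block has size 1 (the smallest k with rank((A + I)^k) = rank((A + I)^(k+1))).
For λ = 4: rank(A - 4I) = 4, and the largest Jordan block has size 2 (the smallest k with rank((A - 4I)^k) = rank((A - 4I)^(k+1))).

So m_A(x) = (x - 4)^2(x + 1)(x + 5).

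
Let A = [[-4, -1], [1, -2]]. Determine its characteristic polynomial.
xI - A = [[x + 4, 1], [-1, x + 2]].

Expanding det(xI - A) along the first row:
det(xI - A) = + (x + 4)·det([[x + 2]]) - (1)·det([[-1]]).

Evaluating gives χ_A(x) = x^2 + 6x + 9 = (x + 3)^2.

χ_A(x) = (x + 3)^2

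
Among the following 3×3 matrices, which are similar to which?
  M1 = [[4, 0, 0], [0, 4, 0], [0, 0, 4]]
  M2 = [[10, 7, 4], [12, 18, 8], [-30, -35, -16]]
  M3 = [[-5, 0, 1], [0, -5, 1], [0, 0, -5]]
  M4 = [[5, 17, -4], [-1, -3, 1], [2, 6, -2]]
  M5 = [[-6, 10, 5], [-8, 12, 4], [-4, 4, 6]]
4 classes: {M1}, {M2, M5}, {M3}, {M4}

Characteristic polynomials: χ_{M1} = (x - 4)^3, χ_{M2} = (x - 4)^3, χ_{M3} = (x + 5)^3, χ_{M4} = x^3, χ_{M5} = (x - 4)^3.

{M1}: invariant factors x - 4, x - 4, x - 4.

{M2, M5}: invariant factors x - 4, (x - 4)^2.

{M3}: invariant factors x + 5, (x + 5)^2.

{M4}: invariant factors x^3.

Matrices are similar if and only if their invariant-factor lists agree; the partition into similarity classes is {M1}, {M2, M5}, {M3}, {M4}.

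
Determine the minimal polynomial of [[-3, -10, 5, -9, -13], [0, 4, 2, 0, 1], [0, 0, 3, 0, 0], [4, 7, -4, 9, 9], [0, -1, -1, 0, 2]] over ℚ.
The characteristic polynomial factors as (x - 3)^5. The minimal polynomial is ∏(x - λ)^{k_λ} where k_λ is the size of the largest Jordan block at λ.

For λ = 3: rank(A - 3I) = 3, and the largest Jordan block has size 3 (the smallest k with rank((A - 3I)^k) = rank((A - 3I)^(k+1))).

So m_A(x) = (x - 3)^3.

m_A(x) = (x - 3)^3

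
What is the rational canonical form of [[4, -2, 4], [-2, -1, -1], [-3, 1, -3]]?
R = [[0, 0, 2], [1, 0, 4], [0, 1, 0]]

The invariant factors of A (the non-unit diagonal entries of the Smith normal form of xI - A over ℚ[x]) are x^3 - 4x - 2, each dividing the next. The characteristic polynomial is their product, x^3 - 4x - 2.

The rational canonical form is the block-diagonal matrix of companion matrices C(f_i):
R = [[0, 0, 2], [1, 0, 4], [0, 1, 0]].

Note the characteristic polynomial does not split into linear factors over ℚ, so A has no Jordan form over ℚ; the rational canonical form exists over any field.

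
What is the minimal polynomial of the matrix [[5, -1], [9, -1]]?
m_A(x) = (x - 2)^2

The characteristic polynomial factors as (x - 2)^2. The minimal polynomial is ∏(x - λ)^{k_λ} where k_λ is the size of the largest Jordan block at λ.

For λ = 2: rank(A - 2I) = 1, and the largest Jordan block has size 2 (the smallest k with rank((A - 2I)^k) = rank((A - 2I)^(k+1))).

So m_A(x) = (x - 2)^2.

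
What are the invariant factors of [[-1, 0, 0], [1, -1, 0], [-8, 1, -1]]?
(x + 1)^3

The Jordan structure of A has elementary divisors (x + 1)^3. Arranging the block sizes at each eigenvalue in decreasing order and taking row products gives the invariant factors.

Invariant factors (smallest first, each dividing the next): (x + 1)^3.

Check: the last factor (x + 1)^3 is the minimal polynomial, and the product (x + 1)^3 is the characteristic polynomial.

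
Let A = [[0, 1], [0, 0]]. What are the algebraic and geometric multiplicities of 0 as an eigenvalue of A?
The characteristic polynomial is x^2, so the factor x appears with exponent 2: the algebraic multiplicity is 2.

rank(A) = 1, so the eigenspace has dimension 2 - 1 = 1: the geometric multiplicity is 1.

Since 1 < 2, A is not diagonalizable.

algebraic multiplicity 2, geometric multiplicity 1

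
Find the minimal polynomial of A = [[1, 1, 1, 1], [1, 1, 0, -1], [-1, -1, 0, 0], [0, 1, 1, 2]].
m_A(x) = (x - 1)^2

The characteristic polynomial factors as (x - 1)^4. The minimal polynomial is ∏(x - λ)^{k_λ} where k_λ is the size of the largest Jordan block at λ.

For λ = 1: rank(A - I) = 2, and the largest Jordan block has size 2 (the smallest k with rank((A - I)^k) = rank((A - I)^(k+1))).

So m_A(x) = (x - 1)^2.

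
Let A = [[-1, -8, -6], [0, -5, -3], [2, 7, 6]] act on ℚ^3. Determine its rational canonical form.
The invariant factors of A (the non-unit diagonal entries of the Smith normal form of xI - A over ℚ[x]) are (x + 1)(x^2 - x + 3), each dividing the next. The characteristic polynomial is their product, (x + 1)(x^2 - x + 3).

The rational canonical form is the block-diagonal matrix of companion matrices C(f_i):
R = [[0, 0, -3], [1, 0, -2], [0, 1, 0]].

Note the characteristic polynomial does not split into linear factors over ℚ, so A has no Jordan form over ℚ; the rational canonical form exists over any field.

R = [[0, 0, -3], [1, 0, -2], [0, 1, 0]]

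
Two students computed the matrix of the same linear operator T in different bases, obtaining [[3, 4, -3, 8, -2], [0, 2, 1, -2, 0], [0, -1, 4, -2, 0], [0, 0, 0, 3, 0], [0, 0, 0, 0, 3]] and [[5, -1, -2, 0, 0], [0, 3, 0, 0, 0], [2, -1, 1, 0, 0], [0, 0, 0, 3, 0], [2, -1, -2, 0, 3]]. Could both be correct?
No.

Both have characteristic polynomial (x - 3)^5, but the minimal polynomial of A is (x - 3)^3 while the minimal polynomial of B is (x - 3)^2. The minimal polynomial is a similarity invariant, so A and B are not similar.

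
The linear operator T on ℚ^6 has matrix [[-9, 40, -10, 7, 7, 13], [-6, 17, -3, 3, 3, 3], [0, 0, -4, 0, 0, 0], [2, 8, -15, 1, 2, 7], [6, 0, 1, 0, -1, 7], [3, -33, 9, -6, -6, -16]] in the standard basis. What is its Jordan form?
J = [[-4, 0, 0, 0, 0, 0], [0, -4, 0, 0, 0, 0], [0, 0, -1, 1, 0, 0], [0, 0, 0, -1, 0, 0], [0, 0, 0, 0, -1, 1], [0, 0, 0, 0, 0, -1]]

The characteristic polynomial is det(xI - A) = (x + 1)^4(x + 4)^2, so the eigenvalues are -4 (algebraic multiplicity 2), -1 (algebraic multiplicity 4).

For λ = -4: rank(A + 4I) = 4. The eigenspace has dimension 6 - 4 = 2, so there are 2 Jordan blocks; the rank sequence gives block sizes [1, 1].

For λ = -1: rank(A + I) = 4, rank((A + I)^2) = 2. The eigenspace has dimension 6 - 4 = 2, so there are 2 Jordan blocks; the rank sequence gives block sizes [2, 2].

Assembling the blocks gives the Jordan form J above.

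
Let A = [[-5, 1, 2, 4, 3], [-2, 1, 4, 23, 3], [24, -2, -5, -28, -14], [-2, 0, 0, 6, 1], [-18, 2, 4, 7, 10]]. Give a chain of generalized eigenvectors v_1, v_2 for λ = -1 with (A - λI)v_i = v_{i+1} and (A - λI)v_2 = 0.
We seek v_1 ∈ ker((A + I)^2) \ ker(A + I), then set v_{i+1} = (A + I) v_i.

One such chain is v_1 = [[1, 3, -2, 0, 2]]^T, v_2 = [[1, 2, -2, 0, 2]]^T. Check: (A + I) v_2 = [[0, 0, 0, 0, 0]]^T = 0.

v_1 = [[1, 3, -2, 0, 2]]^T, v_2 = [[1, 2, -2, 0, 2]]^T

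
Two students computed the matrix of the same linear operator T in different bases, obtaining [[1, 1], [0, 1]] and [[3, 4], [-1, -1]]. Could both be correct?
Yes.

Two matrices over a field are similar if and only if they have the same invariant factors.

Both A and B have characteristic polynomial (x - 1)^2 and minimal polynomial (x - 1)^2. Computing further, both have invariant factors (x - 1)^2. Hence A and B are similar.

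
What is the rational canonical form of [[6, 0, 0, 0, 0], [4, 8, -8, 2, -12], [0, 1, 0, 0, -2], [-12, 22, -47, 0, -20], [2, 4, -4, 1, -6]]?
The invariant factors of A (the non-unit diagonal entries of the Smith normal form of xI - A over ℚ[x]) are x - 6, x^2(x - 6)(x + 4), each dividing the next. The characteristic polynomial is their product, x^2(x - 6)^2(x + 4).

The rational canonical form is the block-diagonal matrix of companion matrices C(f_i):
R = [[6, 0, 0, 0, 0], [0, 0, 0, 0, 0], [0, 1, 0, 0, 0], [0, 0, 1, 0, 24], [0, 0, 0, 1, 2]].

R = [[6, 0, 0, 0, 0], [0, 0, 0, 0, 0], [0, 1, 0, 0, 0], [0, 0, 1, 0, 24], [0, 0, 0, 1, 2]]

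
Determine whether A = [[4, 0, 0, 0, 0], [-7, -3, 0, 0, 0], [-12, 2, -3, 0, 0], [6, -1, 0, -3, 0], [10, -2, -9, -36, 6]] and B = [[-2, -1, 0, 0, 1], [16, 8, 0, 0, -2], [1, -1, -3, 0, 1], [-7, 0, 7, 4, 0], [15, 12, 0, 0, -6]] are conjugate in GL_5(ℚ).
Yes.

Two matrices over a field are similar if and only if they have the same invariant factors.

Both A and B have characteristic polynomial (x - 6)(x - 4)(x + 3)^3 and minimal polynomial (x - 6)(x - 4)(x + 3)^2. Computing further, both have invariant factors x + 3, (x - 6)(x - 4)(x + 3)^2. Hence A and B are similar.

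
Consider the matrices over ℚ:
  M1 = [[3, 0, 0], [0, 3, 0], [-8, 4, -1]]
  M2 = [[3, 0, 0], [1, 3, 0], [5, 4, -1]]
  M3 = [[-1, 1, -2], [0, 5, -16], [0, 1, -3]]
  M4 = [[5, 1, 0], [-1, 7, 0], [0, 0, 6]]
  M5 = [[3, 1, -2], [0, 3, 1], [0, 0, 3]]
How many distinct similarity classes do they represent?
Characteristic polynomials: χ_{M1} = (x - 3)^2(x + 1), χ_{M2} = (x - 3)^2(x + 1), χ_{M3} = (x - 1)^2(x + 1), χ_{M4} = (x - 6)^3, χ_{M5} = (x - 3)^3.

{M1}: invariant factors x - 3, (x - 3)(x + 1).

{M2}: invariant factors (x - 3)^2(x + 1).

{M3}: invariant factors (x - 1)^2(x + 1).

{M4}: invariant factors x - 6, (x - 6)^2.

{M5}: invariant factors (x - 3)^3.

Matrices are similar if and only if their invariant-factor lists agree; the partition into similarity classes is {M1}, {M2}, {M3}, {M4}, {M5}.

5 classes: {M1}, {M2}, {M3}, {M4}, {M5}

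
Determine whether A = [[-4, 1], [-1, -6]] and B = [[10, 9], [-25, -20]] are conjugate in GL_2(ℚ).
Two matrices over a field are similar if and only if they have the same invariant factors.

Both A and B have characteristic polynomial (x + 5)^2 and minimal polynomial (x + 5)^2. Computing further, both have invariant factors (x + 5)^2. Hence A and B are similar.

Yes.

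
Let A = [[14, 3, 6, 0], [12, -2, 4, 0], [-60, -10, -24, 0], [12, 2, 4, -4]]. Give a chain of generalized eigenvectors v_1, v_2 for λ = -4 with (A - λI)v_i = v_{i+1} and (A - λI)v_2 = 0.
We seek v_1 ∈ ker((A + 4I)^2) \ ker(A + 4I), then set v_{i+1} = (A + 4I) v_i.

One such chain is v_1 = [[1, 1, -3, 1]]^T, v_2 = [[3, 2, -10, 2]]^T. Check: (A + 4I) v_2 = [[0, 0, 0, 0]]^T = 0.

v_1 = [[1, 1, -3, 1]]^T, v_2 = [[3, 2, -10, 2]]^T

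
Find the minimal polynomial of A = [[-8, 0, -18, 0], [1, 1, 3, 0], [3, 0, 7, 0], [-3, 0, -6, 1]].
m_A(x) = (x - 1)^2(x + 2)

The characteristic polynomial factors as (x - 1)^3(x + 2). The minimal polynomial is ∏(x - λ)^{k_λ} where k_λ is the size of the largest Jordan block at λ.

For λ = -2: rank(A + 2I) = 3, and the largest Jordan block has size 1 (the smallest k with rank((A + 2I)^k) = rank((A + 2I)^(k+1))).
For λ = 1: rank(A - I) = 2, and the largest Jordan block has size 2 (the smallest k with rank((A - I)^k) = rank((A - I)^(k+1))).

So m_A(x) = (x - 1)^2(x + 2).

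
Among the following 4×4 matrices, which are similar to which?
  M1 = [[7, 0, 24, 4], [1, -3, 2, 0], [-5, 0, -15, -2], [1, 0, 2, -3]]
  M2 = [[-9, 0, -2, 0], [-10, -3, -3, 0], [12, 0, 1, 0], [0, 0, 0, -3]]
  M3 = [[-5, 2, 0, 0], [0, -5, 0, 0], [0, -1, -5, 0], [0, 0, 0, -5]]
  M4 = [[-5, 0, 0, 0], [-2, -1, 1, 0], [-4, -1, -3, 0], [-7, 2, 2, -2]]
Characteristic polynomials: χ_{M1} = (x + 3)^3(x + 5), χ_{M2} = (x + 3)^3(x + 5), χ_{M3} = (x + 5)^4, χ_{M4} = (x + 2)^3(x + 5).

{M1, M2}: invariant factors x + 3, (x + 3)^2(x + 5).

{M3}: invariant factors x + 5, x + 5, (x + 5)^2.

{M4}: invariant factors x + 2, (x + 2)^2(x + 5).

Matrices are similar if and only if their invariant-factor lists agree; the partition into similarity classes is {M1, M2}, {M3}, {M4}.

3 classes: {M1, M2}, {M3}, {M4}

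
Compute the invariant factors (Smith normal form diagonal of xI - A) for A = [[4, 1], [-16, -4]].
x^2

The Jordan structure of A has elementary divisors x^2. Arranging the block sizes at each eigenvalue in decreasing order and taking row products gives the invariant factors.

Invariant factors (smallest first, each dividing the next): x^2.

Check: the last factor x^2 is the minimal polynomial, and the product x^2 is the characteristic polynomial.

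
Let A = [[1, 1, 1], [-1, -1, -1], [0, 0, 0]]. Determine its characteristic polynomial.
χ_A(x) = x^3

xI - A = [[x - 1, -1, -1], [1, x + 1, 1], [0, 0, x]].

Expanding det(xI - A) along the first row:
det(xI - A) = + (x - 1)·det([[x + 1, 1], [0, x]]) - (-1)·det([[1, 1], [0, x]]) + (-1)·det([[1, x + 1], [0, 0]]).

Evaluating gives χ_A(x) = x^3.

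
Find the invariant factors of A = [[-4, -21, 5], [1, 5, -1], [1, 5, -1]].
x^3

The Jordan structure of A has elementary divisors x^3. Arranging the block sizes at each eigenvalue in decreasing order and taking row products gives the invariant factors.

Invariant factors (smallest first, each dividing the next): x^3.

Check: the last factor x^3 is the minimal polynomial, and the product x^3 is the characteristic polynomial.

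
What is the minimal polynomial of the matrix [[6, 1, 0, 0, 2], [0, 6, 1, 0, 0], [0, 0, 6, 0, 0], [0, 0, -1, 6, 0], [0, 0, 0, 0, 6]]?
The characteristic polynomial factors as (x - 6)^5. The minimal polynomial is ∏(x - λ)^{k_λ} where k_λ is the size of the largest Jordan block at λ.

For λ = 6: rank(A - 6I) = 2, and the largest Jordan block has size 3 (the smallest k with rank((A - 6I)^k) = rank((A - 6I)^(k+1))).

So m_A(x) = (x - 6)^3.

m_A(x) = (x - 6)^3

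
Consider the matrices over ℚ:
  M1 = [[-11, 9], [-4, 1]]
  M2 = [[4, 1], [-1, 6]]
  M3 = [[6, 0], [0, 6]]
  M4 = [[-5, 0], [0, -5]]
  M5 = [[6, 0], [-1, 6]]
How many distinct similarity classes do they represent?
Characteristic polynomials: χ_{M1} = (x + 5)^2, χ_{M2} = (x - 5)^2, χ_{M3} = (x - 6)^2, χ_{M4} = (x + 5)^2, χ_{M5} = (x - 6)^2.

{M1}: invariant factors (x + 5)^2.

{M2}: invariant factors (x - 5)^2.

{M3}: invariant factors x - 6, x - 6.

{M4}: invariant factors x + 5, x + 5.

{M5}: invariant factors (x - 6)^2.

Matrices are similar if and only if their invariant-factor lists agree; the partition into similarity classes is {M1}, {M2}, {M3}, {M4}, {M5}.

5 classes: {M1}, {M2}, {M3}, {M4}, {M5}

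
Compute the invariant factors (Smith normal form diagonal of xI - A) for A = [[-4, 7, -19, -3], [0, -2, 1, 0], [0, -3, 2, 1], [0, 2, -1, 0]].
The Jordan structure of A has elementary divisors (x + 4), x^3. Arranging the block sizes at each eigenvalue in decreasing order and taking row products gives the invariant factors.

Invariant factors (smallest first, each dividing the next): x^3(x + 4).

Check: the last factor x^3(x + 4) is the minimal polynomial, and the product x^3(x + 4) is the characteristic polynomial.

x^3(x + 4)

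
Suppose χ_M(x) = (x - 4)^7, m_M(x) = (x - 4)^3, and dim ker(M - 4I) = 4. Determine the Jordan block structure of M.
Jordan blocks: (4, 3), (4, 2), (4, 1), (4, 1)

λ = 4: algebraic multiplicity 7 (exponent in χ_M), largest block size 3 (exponent in m_M), 4 blocks (geometric multiplicity). These force block sizes [3, 2, 1, 1].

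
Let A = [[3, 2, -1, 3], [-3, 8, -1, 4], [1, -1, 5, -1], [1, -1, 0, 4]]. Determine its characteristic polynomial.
χ_A(x) = (x - 5)^4

xI - A = [[x - 3, -2, 1, -3], [3, x - 8, 1, -4], [-1, 1, x - 5, 1], [-1, 1, 0, x - 4]].

Expanding det(xI - A) along the first row:
det(xI - A) = + (x - 3)·det([[x - 8, 1, -4], [1, x - 5, 1], [1, 0, x - 4]]) - (-2)·det([[3, 1, -4], [-1, x - 5, 1], [-1, 0, x - 4]]) + (1)·det([[3, x - 8, -4], [-1, 1, 1], [-1, 1, x - 4]]) - (-3)·det([[3, x - 8, 1], [-1, 1, x - 5], [-1, 1, 0]]).

Evaluating gives χ_A(x) = x^4 - 20x^3 + 150x^2 - 500x + 625 = (x - 5)^4.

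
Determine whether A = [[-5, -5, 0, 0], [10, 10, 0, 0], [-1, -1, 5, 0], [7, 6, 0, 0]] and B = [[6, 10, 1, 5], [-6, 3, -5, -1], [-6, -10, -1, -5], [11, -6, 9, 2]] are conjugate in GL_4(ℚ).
Yes.

Two matrices over a field are similar if and only if they have the same invariant factors.

Both A and B have characteristic polynomial x^2(x - 5)^2 and minimal polynomial x^2(x - 5)^2. Computing further, both have invariant factors x^2(x - 5)^2. Hence A and B are similar.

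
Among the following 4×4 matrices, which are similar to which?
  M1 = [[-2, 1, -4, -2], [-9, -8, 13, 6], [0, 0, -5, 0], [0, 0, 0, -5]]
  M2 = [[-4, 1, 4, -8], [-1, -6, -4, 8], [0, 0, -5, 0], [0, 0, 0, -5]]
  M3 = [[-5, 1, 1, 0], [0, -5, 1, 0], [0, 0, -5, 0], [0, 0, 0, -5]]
Characteristic polynomials: χ_{M1} = (x + 5)^4, χ_{M2} = (x + 5)^4, χ_{M3} = (x + 5)^4.

{M1, M3}: invariant factors x + 5, (x + 5)^3.

{M2}: invariant factors x + 5, x + 5, (x + 5)^2.

Matrices are similar if and only if their invariant-factor lists agree; the partition into similarity classes is {M1, M3}, {M2}.

2 classes: {M1, M3}, {M2}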